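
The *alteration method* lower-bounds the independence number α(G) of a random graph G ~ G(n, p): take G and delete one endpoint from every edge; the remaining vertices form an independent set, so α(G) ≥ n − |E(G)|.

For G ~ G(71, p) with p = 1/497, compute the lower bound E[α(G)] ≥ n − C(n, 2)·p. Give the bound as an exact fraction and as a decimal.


E[|E(G)|] = C(71, 2)·p = 2485 · (1/497) = 5.
E[α(G)] ≥ n − E[|E(G)|] = 71 − 5 = 66.
Numerically: ≈ 66.00000.
(This is only a lower bound; the true E[α(G)] may be larger.)

E[α(G)] ≥ 66 ≈ 66.00000.


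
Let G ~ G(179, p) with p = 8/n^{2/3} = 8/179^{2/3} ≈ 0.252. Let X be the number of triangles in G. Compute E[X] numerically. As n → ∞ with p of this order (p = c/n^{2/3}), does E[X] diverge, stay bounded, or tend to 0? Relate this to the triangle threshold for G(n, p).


Number of potential triangles: C(179, 3) = 939929.
Each occurs with probability p³ ≈ (0.252)³ ≈ 1.59795e-02.
By linearity: E[X] = C(179, 3)·p³ ≈ 939929 · 1.59795e-02 ≈ 15019.620.
Since α = 2/3 < 1, p = c/n^{2/3} ≫ 1/n is above the triangle threshold p ~ 1/n. Asymptotically E[X] ~ (c³/6)·n^{3(1−α)} = (8³/6)·n^{1} → ∞; triangles are abundant w.h.p.

E[X] ≈ 15019.620; in regime p = Θ(1/n^{2/3}) E[X] diverges (above the triangle threshold p ~ 1/n).


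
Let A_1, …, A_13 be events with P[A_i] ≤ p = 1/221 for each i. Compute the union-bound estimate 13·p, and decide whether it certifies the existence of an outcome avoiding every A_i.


Union bound: P[∪_{i=1}^{13} A_i] ≤ Σ_i P[A_i] ≤ 13·p = 13·(1/221) = 1/17.
Numerically: 1/17 ≈ 0.058824.
Is 1/17 < 1? YES.
Since P[∪ A_i] ≤ 1/17 < 1, the complement has P[∩ A_i^c] ≥ 1 − 1/17 = 16/17 > 0, so some outcome avoids every A_i.

13·p = 1/17 ≈ 0.058824; existence CERTIFIED by the union bound.


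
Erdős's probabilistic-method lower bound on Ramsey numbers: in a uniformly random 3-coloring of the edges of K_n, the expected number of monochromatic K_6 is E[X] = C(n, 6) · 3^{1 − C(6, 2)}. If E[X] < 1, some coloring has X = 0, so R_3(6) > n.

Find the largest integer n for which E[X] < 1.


We need C(n, 6) · 3^{1 − 15} < 1, i.e. C(n, 6) < 3^{15 − 1} = 4782969.
Check values of n near the boundary:
  n = 36: C(36, 6) = 1947792; 1947792 < 4782969? YES
  n = 37: C(37, 6) = 2324784; 2324784 < 4782969? YES
  n = 38: C(38, 6) = 2760681; 2760681 < 4782969? YES
  n = 39: C(39, 6) = 3262623; 3262623 < 4782969? YES
  n = 40: C(40, 6) = 3838380; 3838380 < 4782969? YES
  n = 41: C(41, 6) = 4496388; 4496388 < 4782969? YES
  n = 42: C(42, 6) = 5245786; 5245786 < 4782969? NO
  n = 43: C(43, 6) = 6096454; 6096454 < 4782969? NO
The largest n with C(n, 6) < 4782969 is n = 41 (where E[X] = 1498796/1594323 ≈ 0.940). Hence R_3(6) > 41, i.e. R_3(6) ≥ 42.

Largest n = 41; hence R_3(6) > 41.


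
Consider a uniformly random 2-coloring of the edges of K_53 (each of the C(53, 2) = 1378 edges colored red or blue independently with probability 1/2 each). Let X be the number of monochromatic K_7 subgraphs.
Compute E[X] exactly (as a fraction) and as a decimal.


Let X = Σ_S X_S over the C(53, 7) = 154143080 subsets S of size 7, where X_S = 1 if the K_7 on S is monochromatic.
For a fixed S, the K_7 on S has C(7, 2) = 21 edges. P[all 21 edges red] = (1/2)^21, and likewise for blue, so P[monochromatic] = 2·(1/2)^21 = 2^{1 − 21} = 1/1048576.
By linearity: E[X] = C(53, 7) · 2^{1 − 21} = 154143080 · 1/1048576 = 19267885/131072.
Numerically: E[X] ≈ 147.002.

E[X] = C(53,7)·2^(1−C(7,2)) = 19267885/131072 ≈ 147.002.


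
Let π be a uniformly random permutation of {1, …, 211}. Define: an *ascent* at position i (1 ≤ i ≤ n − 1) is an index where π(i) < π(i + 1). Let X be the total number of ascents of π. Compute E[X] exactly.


Write X = Σ X_I over i = 1, …, 210, with X_I the indicator of one ascent.
There are 210 indicators.
For each fixed i, the pair (π(i), π(i+1)) is a uniformly random ordered pair of distinct values from {1, …, 211}; by symmetry P[π(i) < π(i+1)] = 1/2.
By linearity: E[X] = 210 · (1/2) = (211 − 1) · (1/2) = 105 ≈ 105.0000.

E[X] = 105 = 105.0000.


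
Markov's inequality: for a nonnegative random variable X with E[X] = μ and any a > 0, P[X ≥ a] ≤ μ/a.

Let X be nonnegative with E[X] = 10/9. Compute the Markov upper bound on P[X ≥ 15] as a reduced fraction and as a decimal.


μ = E[X] = 10/9, a = 15.
Markov: P[X ≥ 15] ≤ μ/a = (10/9)/15 = 2/27.
Numerically: ≈ 0.07407.
(Since a = 15 > μ = 1.11111, the bound 2/27 is < 1 and informative.)

P[X ≥ 15] ≤ 2/27 ≈ 0.07407.


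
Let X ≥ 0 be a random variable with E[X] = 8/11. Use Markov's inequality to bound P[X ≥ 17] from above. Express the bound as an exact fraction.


μ = E[X] = 8/11, a = 17.
Markov: P[X ≥ 17] ≤ μ/a = (8/11)/17 = 8/187.
Numerically: ≈ 0.042781.
(Since a = 17 > μ = 0.727273, the bound 8/187 is < 1 and informative.)

P[X ≥ 17] ≤ 8/187 ≈ 0.042781.


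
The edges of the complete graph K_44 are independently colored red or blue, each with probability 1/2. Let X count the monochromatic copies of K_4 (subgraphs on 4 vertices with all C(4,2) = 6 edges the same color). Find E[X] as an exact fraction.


Let X = Σ_S X_S over the C(44, 4) = 135751 subsets S of size 4, where X_S = 1 if the K_4 on S is monochromatic.
For a fixed S, the K_4 on S has C(4, 2) = 6 edges. P[all 6 edges red] = (1/2)^6, and likewise for blue, so P[monochromatic] = 2·(1/2)^6 = 2^{1 − 6} = 1/32.
By linearity: E[X] = C(44, 4) · 2^{1 − 6} = 135751 · 1/32 = 135751/32.
Numerically: E[X] ≈ 4242.218750.

E[X] = C(44,4)·2^(1−C(4,2)) = 135751/32 ≈ 4242.218750.


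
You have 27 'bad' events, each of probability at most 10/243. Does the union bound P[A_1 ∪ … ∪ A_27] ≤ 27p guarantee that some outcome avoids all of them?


Union bound: P[∪_{i=1}^{27} A_i] ≤ Σ_i P[A_i] ≤ 27·p = 27·(10/243) = 10/9.
Numerically: 10/9 ≈ 1.11111.
Is 10/9 < 1? NO.
Since the bound 10/9 is ≥ 1, the union bound is uninformative here; it does NOT by itself certify existence.

27·p = 10/9 ≈ 1.11111; existence NOT certified by the union bound.


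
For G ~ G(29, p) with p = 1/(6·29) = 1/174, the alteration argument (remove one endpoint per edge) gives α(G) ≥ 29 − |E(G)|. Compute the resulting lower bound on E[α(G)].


E[|E(G)|] = C(29, 2)·p = 406 · (1/174) = 7/3.
E[α(G)] ≥ n − E[|E(G)|] = 29 − 7/3 = 80/3.
Numerically: ≈ 26.6667.
(This is only a lower bound; the true E[α(G)] may be larger.)

E[α(G)] ≥ 80/3 ≈ 26.6667.


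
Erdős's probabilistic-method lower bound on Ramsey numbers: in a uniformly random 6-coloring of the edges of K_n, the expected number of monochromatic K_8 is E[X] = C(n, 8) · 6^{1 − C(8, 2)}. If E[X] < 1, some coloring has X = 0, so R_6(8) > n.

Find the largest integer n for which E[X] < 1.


We need C(n, 8) · 6^{1 − 28} < 1, i.e. C(n, 8) < 6^{28 − 1} = 1023490369077469249536.
Check values of n near the boundary:
  n = 1594: C(1594, 8) = 1015652773590544255167; 1015652773590544255167 < 1023490369077469249536? YES
  n = 1595: C(1595, 8) = 1020772636343363633895; 1020772636343363633895 < 1023490369077469249536? YES
  n = 1596: C(1596, 8) = 1025915067760710553965; 1025915067760710553965 < 1023490369077469249536? NO
  n = 1597: C(1597, 8) = 1031080153060953275445; 1031080153060953275445 < 1023490369077469249536? NO
The largest n with C(n, 8) < 1023490369077469249536 is n = 1595 (where E[X] = 113419181815929292655/113721152119718805504 ≈ 0.997345). Hence R_6(8) > 1595, i.e. R_6(8) ≥ 1596.

Largest n = 1595; hence R_6(8) > 1595.


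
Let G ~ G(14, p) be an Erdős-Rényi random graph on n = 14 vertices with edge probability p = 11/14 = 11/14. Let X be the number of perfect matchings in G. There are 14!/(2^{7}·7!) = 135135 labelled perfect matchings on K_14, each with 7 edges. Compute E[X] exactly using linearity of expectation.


K_14 has 14!/(2^{7}·7!) = 135135 labelled perfect matchings.
For each such perfect matching H, let X_H = 1 if all 7 edges of H are present in G. Then P[X_H = 1] = p^{7} = (11/14)^{7} = 19487171/105413504.
Summing the indicators: E[X] = Σ_H E[X_H] = 135135 · p^{7} = 135135 · 19487171/105413504 = 376199836155/15059072.
Numerically: E[X] ≈ 2.5e+04.

E[X] = 135135 · (11/14)^{7} = 376199836155/15059072 ≈ 2.5e+04.


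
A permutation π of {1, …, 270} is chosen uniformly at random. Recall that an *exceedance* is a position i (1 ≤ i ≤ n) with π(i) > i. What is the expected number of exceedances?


Write X = Σ_{i=1}^{270} X_i, where X_i = 1_{π(i) > i}.
For each fixed i, π(i) is uniform over {1, …, 270} (marginal of a uniform permutation), so P[π(i) > i] = (n − i)/n. Summing: Σ_{i=1}^{270} (n − i)/n = (0 + 1 + … + 269)/270 = 270(270 − 1)/(2·270) = (270 − 1)/2.
Hence E[X] = Σ_{i=1}^{270} (270 − i)/270 = 269/2 ≈ 134.50000.

E[X] = 269/2 = 134.50000.


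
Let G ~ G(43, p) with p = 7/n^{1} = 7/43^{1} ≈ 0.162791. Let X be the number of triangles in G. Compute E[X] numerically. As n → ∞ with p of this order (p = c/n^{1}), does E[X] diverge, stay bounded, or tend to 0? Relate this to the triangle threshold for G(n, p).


Number of potential triangles: C(43, 3) = 12341.
Each occurs with probability p³ ≈ (0.162791)³ ≈ 4.31408555e-03.
By linearity: E[X] = C(43, 3)·p³ ≈ 12341 · 4.31408555e-03 ≈ 53.240130.
Here α = 1, so p = 7/n is exactly at the triangle threshold p ~ 1/n. Asymptotically E[X] → c³/6 = 7³/6 = 343/6 ≈ 57.166667, a bounded constant. In this regime the triangle count is asymptotically Poisson(c³/6).

E[X] ≈ 53.240130; in regime p = Θ(1/n^{1}) E[X] stays bounded (at the triangle threshold p ~ 1/n).


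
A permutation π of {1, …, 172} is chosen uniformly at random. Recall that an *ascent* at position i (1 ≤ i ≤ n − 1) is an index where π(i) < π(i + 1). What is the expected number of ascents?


Write X = Σ X_I over i = 1, …, 171, with X_I the indicator of one ascent.
There are 171 indicators.
For each fixed i, the pair (π(i), π(i+1)) is a uniformly random ordered pair of distinct values from {1, …, 172}; by symmetry P[π(i) < π(i+1)] = 1/2.
By linearity: E[X] = 171 · (1/2) = (172 − 1) · (1/2) = 171/2 ≈ 85.50000.

E[X] = 171/2 = 85.50000.


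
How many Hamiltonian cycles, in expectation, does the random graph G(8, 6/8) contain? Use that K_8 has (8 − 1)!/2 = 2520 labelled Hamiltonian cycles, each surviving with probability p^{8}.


K_8 has (8 − 1)!/2 = 2520 labelled Hamiltonian cycles.
For each such Hamiltonian cycle H, let X_H = 1 if all 8 edges of H are present in G. Then P[X_H = 1] = p^{8} = (3/4)^{8} = 6561/65536.
By linearity: E[X] = Σ_H E[X_H] = 2520 · p^{8} = 2520 · 6561/65536 = 2066715/8192.
Numerically: E[X] ≈ 252.285.

E[X] = 2520 · (3/4)^{8} = 2066715/8192 ≈ 252.285.


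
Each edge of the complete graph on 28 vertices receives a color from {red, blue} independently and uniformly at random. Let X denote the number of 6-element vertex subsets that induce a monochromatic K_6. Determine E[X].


Let X = Σ_S X_S over the C(28, 6) = 376740 subsets S of size 6, where X_S = 1 if the K_6 on S is monochromatic.
For a fixed S, the K_6 on S has C(6, 2) = 15 edges. P[all 15 edges red] = (1/2)^15, and likewise for blue, so P[monochromatic] = 2·(1/2)^15 = 2^{1 − 15} = 1/16384.
By linearity: E[X] = C(28, 6) · 2^{1 − 15} = 376740 · 1/16384 = 94185/4096.
Numerically: E[X] ≈ 22.994385.

E[X] = C(28,6)·2^(1−C(6,2)) = 94185/4096 ≈ 22.994385.


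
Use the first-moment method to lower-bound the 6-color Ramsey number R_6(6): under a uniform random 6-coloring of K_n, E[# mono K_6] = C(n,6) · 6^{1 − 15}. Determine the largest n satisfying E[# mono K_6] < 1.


We need C(n, 6) · 6^{1 − 15} < 1, i.e. C(n, 6) < 6^{15 − 1} = 78364164096.
Check values of n near the boundary:
  n = 197: C(197, 6) = 75176946208; 75176946208 < 78364164096? YES
  n = 198: C(198, 6) = 77526225777; 77526225777 < 78364164096? YES
  n = 199: C(199, 6) = 79936367511; 79936367511 < 78364164096? NO
  n = 200: C(200, 6) = 82408626300; 82408626300 < 78364164096? NO
The largest n with C(n, 6) < 78364164096 is n = 198 (where E[X] = 25842075259/26121388032 ≈ 0.989307). Hence R_6(6) > 198, i.e. R_6(6) ≥ 199.

Largest n = 198; hence R_6(6) > 198.


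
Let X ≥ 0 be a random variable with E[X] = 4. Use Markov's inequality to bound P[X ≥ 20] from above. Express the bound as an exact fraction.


μ = E[X] = 4, a = 20.
Markov: P[X ≥ 20] ≤ μ/a = (4)/20 = 1/5.
Numerically: ≈ 0.200.
(Since a = 20 > μ = 4.000, the bound 1/5 is < 1 and informative.)

P[X ≥ 20] ≤ 1/5 ≈ 0.200.


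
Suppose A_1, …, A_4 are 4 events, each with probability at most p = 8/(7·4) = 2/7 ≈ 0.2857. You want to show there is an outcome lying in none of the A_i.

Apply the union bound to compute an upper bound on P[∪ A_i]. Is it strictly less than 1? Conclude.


Union bound: P[∪_{i=1}^{4} A_i] ≤ Σ_i P[A_i] ≤ 4·p = 4·(2/7) = 8/7.
Numerically: 8/7 ≈ 1.1429.
Is 8/7 < 1? NO.
Since the bound 8/7 is ≥ 1, the union bound is uninformative here; it does NOT by itself certify existence.

4·p = 8/7 ≈ 1.1429; existence NOT certified by the union bound.


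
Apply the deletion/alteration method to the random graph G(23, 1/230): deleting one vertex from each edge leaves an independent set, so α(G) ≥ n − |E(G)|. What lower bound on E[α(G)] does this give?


E[|E(G)|] = C(23, 2)·p = 253 · (1/230) = 11/10.
E[α(G)] ≥ n − E[|E(G)|] = 23 − 11/10 = 219/10.
Numerically: ≈ 21.900.
(This is only a lower bound; the true E[α(G)] may be larger.)

E[α(G)] ≥ 219/10 ≈ 21.900.


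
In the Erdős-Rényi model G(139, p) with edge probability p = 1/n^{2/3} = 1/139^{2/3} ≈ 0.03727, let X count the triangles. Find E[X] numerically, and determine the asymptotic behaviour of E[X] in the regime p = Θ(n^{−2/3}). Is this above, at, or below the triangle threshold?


Number of potential triangles: C(139, 3) = 437989.
Each occurs with probability p³ ≈ (0.03727)³ ≈ 5.175716e-05.
By linearity: E[X] = C(139, 3)·p³ ≈ 437989 · 5.175716e-05 ≈ 22.6691.
Since α = 2/3 < 1, p = c/n^{2/3} ≫ 1/n is above the triangle threshold p ~ 1/n. Asymptotically E[X] ~ (c³/6)·n^{3(1−α)} = (1³/6)·n^{1} → ∞; triangles are abundant w.h.p.

E[X] ≈ 22.6691; in regime p = Θ(1/n^{2/3}) E[X] diverges (above the triangle threshold p ~ 1/n).


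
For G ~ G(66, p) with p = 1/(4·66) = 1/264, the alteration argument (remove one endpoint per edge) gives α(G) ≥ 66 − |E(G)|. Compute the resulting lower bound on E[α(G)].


E[|E(G)|] = C(66, 2)·p = 2145 · (1/264) = 65/8.
E[α(G)] ≥ n − E[|E(G)|] = 66 − 65/8 = 463/8.
Numerically: ≈ 57.875.
(This is only a lower bound; the true E[α(G)] may be larger.)

E[α(G)] ≥ 463/8 ≈ 57.875.


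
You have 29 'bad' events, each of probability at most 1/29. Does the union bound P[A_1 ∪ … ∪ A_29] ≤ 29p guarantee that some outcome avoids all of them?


Union bound: P[∪_{i=1}^{29} A_i] ≤ Σ_i P[A_i] ≤ 29·p = 29·(1/29) = 1.
Numerically: 1 ≈ 1.000.
Is 1 < 1? NO.
Since the bound 1 is ≥ 1, the union bound is uninformative here; it does NOT by itself certify existence.

29·p = 1 ≈ 1.000; existence NOT certified by the union bound.


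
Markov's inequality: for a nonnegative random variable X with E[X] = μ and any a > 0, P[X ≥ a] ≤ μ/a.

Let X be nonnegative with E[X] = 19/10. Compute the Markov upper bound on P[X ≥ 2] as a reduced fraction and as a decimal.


μ = E[X] = 19/10, a = 2.
Markov: P[X ≥ 2] ≤ μ/a = (19/10)/2 = 19/20.
Numerically: ≈ 0.9500.
(Since a = 2 > μ = 1.9000, the bound 19/20 is < 1 and informative.)

P[X ≥ 2] ≤ 19/20 ≈ 0.9500.


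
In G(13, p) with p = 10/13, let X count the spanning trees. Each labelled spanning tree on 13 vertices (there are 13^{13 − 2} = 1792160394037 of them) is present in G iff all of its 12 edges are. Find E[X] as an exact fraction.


K_13 has 13^{13 − 2} = 1792160394037 labelled spanning trees.
For each such spanning tree H, let X_H = 1 if all 12 edges of H are present in G. Then P[X_H = 1] = p^{12} = (10/13)^{12} = 1000000000000/23298085122481.
By linearity of expectation: E[X] = Σ_H E[X_H] = 1792160394037 · p^{12} = 1792160394037 · 1000000000000/23298085122481 = 1000000000000/13.
Numerically: E[X] ≈ 7.692e+10.

E[X] = 1792160394037 · (10/13)^{12} = 1000000000000/13 ≈ 7.692e+10.


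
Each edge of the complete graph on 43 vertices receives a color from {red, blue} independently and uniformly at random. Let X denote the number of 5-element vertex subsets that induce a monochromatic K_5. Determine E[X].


Let X = Σ_S X_S over the C(43, 5) = 962598 subsets S of size 5, where X_S = 1 if the K_5 on S is monochromatic.
For a fixed S, the K_5 on S has C(5, 2) = 10 edges. P[all 10 edges red] = (1/2)^10, and likewise for blue, so P[monochromatic] = 2·(1/2)^10 = 2^{1 − 10} = 1/512.
By linearity: E[X] = C(43, 5) · 2^{1 − 10} = 962598 · 1/512 = 481299/256.
Numerically: E[X] ≈ 1880.0742.

E[X] = C(43,5)·2^(1−C(5,2)) = 481299/256 ≈ 1880.0742.


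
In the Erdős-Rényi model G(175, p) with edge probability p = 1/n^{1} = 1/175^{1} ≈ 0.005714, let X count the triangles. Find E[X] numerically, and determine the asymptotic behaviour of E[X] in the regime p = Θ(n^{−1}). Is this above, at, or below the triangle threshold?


Number of potential triangles: C(175, 3) = 877975.
Each occurs with probability p³ ≈ (0.005714)³ ≈ 1.865889e-07.
By linearity: E[X] = C(175, 3)·p³ ≈ 877975 · 1.865889e-07 ≈ 0.1638.
Here α = 1, so p = 1/n is exactly at the triangle threshold p ~ 1/n. Asymptotically E[X] → c³/6 = 1³/6 = 1/6 ≈ 0.1667, a bounded constant. In this regime the triangle count is asymptotically Poisson(c³/6).

E[X] ≈ 0.1638; in regime p = Θ(1/n^{1}) E[X] stays bounded (at the triangle threshold p ~ 1/n).


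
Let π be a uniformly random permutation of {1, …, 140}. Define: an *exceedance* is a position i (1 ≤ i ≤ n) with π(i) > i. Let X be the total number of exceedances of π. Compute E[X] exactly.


Write X = Σ_{i=1}^{140} X_i, where X_i = 1_{π(i) > i}.
For each fixed i, π(i) is uniform over {1, …, 140} (marginal of a uniform permutation), so P[π(i) > i] = (n − i)/n. Summing: Σ_{i=1}^{140} (n − i)/n = (0 + 1 + … + 139)/140 = 140(140 − 1)/(2·140) = (140 − 1)/2.
Hence E[X] = Σ_{i=1}^{140} (140 − i)/140 = 139/2 ≈ 69.5000.

E[X] = 139/2 = 69.5000.


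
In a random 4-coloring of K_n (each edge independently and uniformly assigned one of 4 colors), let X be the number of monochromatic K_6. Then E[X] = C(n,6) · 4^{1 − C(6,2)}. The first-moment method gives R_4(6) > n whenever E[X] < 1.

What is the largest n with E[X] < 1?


We need C(n, 6) · 4^{1 − 15} < 1, i.e. C(n, 6) < 4^{15 − 1} = 268435456.
Check values of n near the boundary:
  n = 77: C(77, 6) = 237093780; 237093780 < 268435456? YES
  n = 78: C(78, 6) = 256851595; 256851595 < 268435456? YES
  n = 79: C(79, 6) = 277962685; 277962685 < 268435456? NO
  n = 80: C(80, 6) = 300500200; 300500200 < 268435456? NO
The largest n with C(n, 6) < 268435456 is n = 78 (where E[X] = 256851595/268435456 ≈ 0.9568468). Hence R_4(6) > 78, i.e. R_4(6) ≥ 79.

Largest n = 78; hence R_4(6) > 78.


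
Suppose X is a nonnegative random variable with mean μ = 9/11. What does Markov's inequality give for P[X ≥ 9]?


μ = E[X] = 9/11, a = 9.
Markov: P[X ≥ 9] ≤ μ/a = (9/11)/9 = 1/11.
Numerically: ≈ 0.09091.
(Since a = 9 > μ = 0.81818, the bound 1/11 is < 1 and informative.)

P[X ≥ 9] ≤ 1/11 ≈ 0.09091.


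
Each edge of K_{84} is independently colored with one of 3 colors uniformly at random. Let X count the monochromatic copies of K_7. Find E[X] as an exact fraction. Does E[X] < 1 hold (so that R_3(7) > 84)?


E[X] = C(84, 7) · 3^{1 − 21} = 4529365776 · 3^{−20} = 4529365776/3486784401.
As a reduced fraction: E[X] = 55918096/43046721 ≈ 1.29901.
Is E[X] < 1? NO.
Since E[X] ≥ 1, the first-moment bound is inconclusive at n = 84; it does NOT by itself certify R_3(7) > 84.

E[X] = 55918096/43046721 ≈ 1.29901; E[X] ≥ 1; first-moment method inconclusive here.


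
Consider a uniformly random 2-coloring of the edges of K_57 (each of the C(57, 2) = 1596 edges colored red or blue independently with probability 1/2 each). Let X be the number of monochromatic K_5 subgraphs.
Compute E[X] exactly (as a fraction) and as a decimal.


Let X = Σ_S X_S over the C(57, 5) = 4187106 subsets S of size 5, where X_S = 1 if the K_5 on S is monochromatic.
For a fixed S, the K_5 on S has C(5, 2) = 10 edges. P[all 10 edges red] = (1/2)^10, and likewise for blue, so P[monochromatic] = 2·(1/2)^10 = 2^{1 − 10} = 1/512.
Summing: E[X] = C(57, 5) · 2^{1 − 10} = 4187106 · 1/512 = 2093553/256.
Numerically: E[X] ≈ 8177.9414.

E[X] = C(57,5)·2^(1−C(5,2)) = 2093553/256 ≈ 8177.9414.


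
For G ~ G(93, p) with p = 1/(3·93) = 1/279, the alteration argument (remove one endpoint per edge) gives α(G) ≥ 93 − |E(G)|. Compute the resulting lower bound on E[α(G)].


E[|E(G)|] = C(93, 2)·p = 4278 · (1/279) = 46/3.
E[α(G)] ≥ n − E[|E(G)|] = 93 − 46/3 = 233/3.
Numerically: ≈ 77.66667.
(This is only a lower bound; the true E[α(G)] may be larger.)

E[α(G)] ≥ 233/3 ≈ 77.66667.


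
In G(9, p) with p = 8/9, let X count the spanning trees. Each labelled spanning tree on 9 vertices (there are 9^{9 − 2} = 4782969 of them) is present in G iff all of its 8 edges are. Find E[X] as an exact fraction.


K_9 has 9^{9 − 2} = 4782969 labelled spanning trees.
For each such spanning tree H, let X_H = 1 if all 8 edges of H are present in G. Then P[X_H = 1] = p^{8} = (8/9)^{8} = 16777216/43046721.
By linearity of expectation: E[X] = Σ_H E[X_H] = 4782969 · p^{8} = 4782969 · 16777216/43046721 = 16777216/9.
Numerically: E[X] ≈ 1.8641e+06.

E[X] = 4782969 · (8/9)^{8} = 16777216/9 ≈ 1.8641e+06.


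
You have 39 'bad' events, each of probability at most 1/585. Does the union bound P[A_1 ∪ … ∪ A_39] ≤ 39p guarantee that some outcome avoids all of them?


Union bound: P[∪_{i=1}^{39} A_i] ≤ Σ_i P[A_i] ≤ 39·p = 39·(1/585) = 1/15.
Numerically: 1/15 ≈ 0.06667.
Is 1/15 < 1? YES.
Since P[∪ A_i] ≤ 1/15 < 1, the complement has P[∩ A_i^c] ≥ 1 − 1/15 = 14/15 > 0, so some outcome avoids every A_i.

39·p = 1/15 ≈ 0.06667; existence CERTIFIED by the union bound.


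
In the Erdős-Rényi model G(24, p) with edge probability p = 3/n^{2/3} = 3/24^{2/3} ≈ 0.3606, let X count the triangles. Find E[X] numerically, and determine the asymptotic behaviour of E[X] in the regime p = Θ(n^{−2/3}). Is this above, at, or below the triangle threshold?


Number of potential triangles: C(24, 3) = 2024.
Each occurs with probability p³ ≈ (0.3606)³ ≈ 4.687500e-02.
By linearity: E[X] = C(24, 3)·p³ ≈ 2024 · 4.687500e-02 ≈ 94.8750.
Since α = 2/3 < 1, p = c/n^{2/3} ≫ 1/n is above the triangle threshold p ~ 1/n. Asymptotically E[X] ~ (c³/6)·n^{3(1−α)} = (3³/6)·n^{1} → ∞; triangles are abundant w.h.p.

E[X] ≈ 94.8750; in regime p = Θ(1/n^{2/3}) E[X] diverges (above the triangle threshold p ~ 1/n).


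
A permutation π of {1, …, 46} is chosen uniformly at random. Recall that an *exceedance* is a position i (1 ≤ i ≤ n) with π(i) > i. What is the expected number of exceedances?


Write X = Σ_{i=1}^{46} X_i, where X_i = 1_{π(i) > i}.
For each fixed i, π(i) is uniform over {1, …, 46} (marginal of a uniform permutation), so P[π(i) > i] = (n − i)/n. Summing: Σ_{i=1}^{46} (n − i)/n = (0 + 1 + … + 45)/46 = 46(46 − 1)/(2·46) = (46 − 1)/2.
Hence E[X] = Σ_{i=1}^{46} (46 − i)/46 = 45/2 ≈ 22.5000.

E[X] = 45/2 = 22.5000.


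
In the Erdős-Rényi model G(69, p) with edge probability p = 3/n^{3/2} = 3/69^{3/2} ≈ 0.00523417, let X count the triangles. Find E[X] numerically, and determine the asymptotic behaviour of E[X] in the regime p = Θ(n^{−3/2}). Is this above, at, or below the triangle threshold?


Number of potential triangles: C(69, 3) = 52394.
Each occurs with probability p³ ≈ (0.00523417)³ ≈ 1.43397921e-07.
By linearity: E[X] = C(69, 3)·p³ ≈ 52394 · 1.43397921e-07 ≈ 0.007513.
Since α = 3/2 > 1, p = c/n^{3/2} = o(1/n) is below the triangle threshold p ~ 1/n. Asymptotically E[X] ~ (c³/6)·n^{3(1−α)} = (3³/6)·n^{-1.5} → 0, so by Markov's inequality G has no triangles w.h.p.

E[X] ≈ 0.007513; in regime p = Θ(1/n^{3/2}) E[X] tends to 0 (below the triangle threshold p ~ 1/n).


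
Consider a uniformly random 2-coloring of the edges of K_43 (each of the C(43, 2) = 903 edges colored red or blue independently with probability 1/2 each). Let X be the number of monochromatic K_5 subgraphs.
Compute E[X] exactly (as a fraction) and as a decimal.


Let X = Σ_S X_S over the C(43, 5) = 962598 subsets S of size 5, where X_S = 1 if the K_5 on S is monochromatic.
For a fixed S, the K_5 on S has C(5, 2) = 10 edges. P[all 10 edges red] = (1/2)^10, and likewise for blue, so P[monochromatic] = 2·(1/2)^10 = 2^{1 − 10} = 1/512.
By linearity of expectation: E[X] = C(43, 5) · 2^{1 − 10} = 962598 · 1/512 = 481299/256.
Numerically: E[X] ≈ 1880.074.

E[X] = C(43,5)·2^(1−C(5,2)) = 481299/256 ≈ 1880.074.


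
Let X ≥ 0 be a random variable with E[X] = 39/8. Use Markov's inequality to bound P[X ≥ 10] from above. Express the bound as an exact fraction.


μ = E[X] = 39/8, a = 10.
Markov: P[X ≥ 10] ≤ μ/a = (39/8)/10 = 39/80.
Numerically: ≈ 0.487500.
(Since a = 10 > μ = 4.875000, the bound 39/80 is < 1 and informative.)

P[X ≥ 10] ≤ 39/80 ≈ 0.487500.


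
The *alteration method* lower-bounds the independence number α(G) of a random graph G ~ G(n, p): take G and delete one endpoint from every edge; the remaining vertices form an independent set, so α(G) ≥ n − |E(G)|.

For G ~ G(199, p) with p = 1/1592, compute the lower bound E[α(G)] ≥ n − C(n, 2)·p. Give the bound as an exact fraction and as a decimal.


E[|E(G)|] = C(199, 2)·p = 19701 · (1/1592) = 99/8.
E[α(G)] ≥ n − E[|E(G)|] = 199 − 99/8 = 1493/8.
Numerically: ≈ 186.625000.
(This is only a lower bound; the true E[α(G)] may be larger.)

E[α(G)] ≥ 1493/8 ≈ 186.625000.


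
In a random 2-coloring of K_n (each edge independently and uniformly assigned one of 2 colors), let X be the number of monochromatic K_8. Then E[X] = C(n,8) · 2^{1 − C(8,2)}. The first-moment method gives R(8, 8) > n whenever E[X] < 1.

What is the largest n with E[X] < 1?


We need C(n, 8) · 2^{1 − 28} < 1, i.e. C(n, 8) < 2^{28 − 1} = 134217728.
Check values of n near the boundary:
  n = 37: C(37, 8) = 38608020; 38608020 < 134217728? YES
  n = 38: C(38, 8) = 48903492; 48903492 < 134217728? YES
  n = 39: C(39, 8) = 61523748; 61523748 < 134217728? YES
  n = 40: C(40, 8) = 76904685; 76904685 < 134217728? YES
  n = 41: C(41, 8) = 95548245; 95548245 < 134217728? YES
  n = 42: C(42, 8) = 118030185; 118030185 < 134217728? YES
  n = 43: C(43, 8) = 145008513; 145008513 < 134217728? NO
The largest n with C(n, 8) < 134217728 is n = 42 (where E[X] = 118030185/134217728 ≈ 0.879). Hence R(8, 8) > 42, i.e. R(8, 8) ≥ 43.

Largest n = 42; hence R(8, 8) > 42.


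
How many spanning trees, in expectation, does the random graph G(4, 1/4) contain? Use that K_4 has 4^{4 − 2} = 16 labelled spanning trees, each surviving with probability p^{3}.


K_4 has 4^{4 − 2} = 16 labelled spanning trees.
For each such spanning tree H, let X_H = 1 if all 3 edges of H are present in G. Then P[X_H = 1] = p^{3} = (1/4)^{3} = 1/64.
By linearity: E[X] = Σ_H E[X_H] = 16 · p^{3} = 16 · 1/64 = 1/4.
Numerically: E[X] ≈ 0.25.

E[X] = 16 · (1/4)^{3} = 1/4 ≈ 0.25.


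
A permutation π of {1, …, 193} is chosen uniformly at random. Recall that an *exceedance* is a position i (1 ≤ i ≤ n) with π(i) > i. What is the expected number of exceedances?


Write X = Σ_{i=1}^{193} X_i, where X_i = 1_{π(i) > i}.
For each fixed i, π(i) is uniform over {1, …, 193} (marginal of a uniform permutation), so P[π(i) > i] = (n − i)/n. Summing: Σ_{i=1}^{193} (n − i)/n = (0 + 1 + … + 192)/193 = 193(193 − 1)/(2·193) = (193 − 1)/2.
Hence E[X] = Σ_{i=1}^{193} (193 − i)/193 = 96 ≈ 96.000000.

E[X] = 96 = 96.000000.


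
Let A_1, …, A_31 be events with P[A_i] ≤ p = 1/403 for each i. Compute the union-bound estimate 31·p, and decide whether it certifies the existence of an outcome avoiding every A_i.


Union bound: P[∪_{i=1}^{31} A_i] ≤ Σ_i P[A_i] ≤ 31·p = 31·(1/403) = 1/13.
Numerically: 1/13 ≈ 0.0769231.
Is 1/13 < 1? YES.
Since P[∪ A_i] ≤ 1/13 < 1, the complement has P[∩ A_i^c] ≥ 1 − 1/13 = 12/13 > 0, so some outcome avoids every A_i.

31·p = 1/13 ≈ 0.0769231; existence CERTIFIED by the union bound.


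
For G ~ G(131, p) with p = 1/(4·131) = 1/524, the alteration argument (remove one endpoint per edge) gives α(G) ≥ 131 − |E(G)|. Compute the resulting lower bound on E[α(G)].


E[|E(G)|] = C(131, 2)·p = 8515 · (1/524) = 65/4.
E[α(G)] ≥ n − E[|E(G)|] = 131 − 65/4 = 459/4.
Numerically: ≈ 114.750000.
(This is only a lower bound; the true E[α(G)] may be larger.)

E[α(G)] ≥ 459/4 ≈ 114.750000.


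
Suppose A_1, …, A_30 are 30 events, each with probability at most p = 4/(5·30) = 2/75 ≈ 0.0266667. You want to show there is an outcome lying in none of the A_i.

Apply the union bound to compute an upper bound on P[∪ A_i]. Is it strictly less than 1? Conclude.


Union bound: P[∪_{i=1}^{30} A_i] ≤ Σ_i P[A_i] ≤ 30·p = 30·(2/75) = 4/5.
Numerically: 4/5 ≈ 0.8000000.
Is 4/5 < 1? YES.
Since P[∪ A_i] ≤ 4/5 < 1, the complement has P[∩ A_i^c] ≥ 1 − 4/5 = 1/5 > 0, so some outcome avoids every A_i.

30·p = 4/5 ≈ 0.8000000; existence CERTIFIED by the union bound.


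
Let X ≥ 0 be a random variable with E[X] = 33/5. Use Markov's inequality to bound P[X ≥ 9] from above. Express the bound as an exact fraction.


μ = E[X] = 33/5, a = 9.
Markov: P[X ≥ 9] ≤ μ/a = (33/5)/9 = 11/15.
Numerically: ≈ 0.7333.
(Since a = 9 > μ = 6.6000, the bound 11/15 is < 1 and informative.)

P[X ≥ 9] ≤ 11/15 ≈ 0.7333.


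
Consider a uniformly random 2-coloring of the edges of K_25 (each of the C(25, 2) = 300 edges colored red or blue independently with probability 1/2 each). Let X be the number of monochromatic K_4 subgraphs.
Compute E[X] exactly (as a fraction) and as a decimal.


Let X = Σ_S X_S over the C(25, 4) = 12650 subsets S of size 4, where X_S = 1 if the K_4 on S is monochromatic.
For a fixed S, the K_4 on S has C(4, 2) = 6 edges. P[all 6 edges red] = (1/2)^6, and likewise for blue, so P[monochromatic] = 2·(1/2)^6 = 2^{1 − 6} = 1/32.
By linearity: E[X] = C(25, 4) · 2^{1 − 6} = 12650 · 1/32 = 6325/16.
Numerically: E[X] ≈ 395.3125.

E[X] = C(25,4)·2^(1−C(4,2)) = 6325/16 ≈ 395.3125.


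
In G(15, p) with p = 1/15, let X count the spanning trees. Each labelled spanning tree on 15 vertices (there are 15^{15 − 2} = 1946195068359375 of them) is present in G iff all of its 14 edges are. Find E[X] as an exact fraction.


K_15 has 15^{15 − 2} = 1946195068359375 labelled spanning trees.
For each such spanning tree H, let X_H = 1 if all 14 edges of H are present in G. Then P[X_H = 1] = p^{14} = (1/15)^{14} = 1/29192926025390625.
By linearity: E[X] = Σ_H E[X_H] = 1946195068359375 · p^{14} = 1946195068359375 · 1/29192926025390625 = 1/15.
Numerically: E[X] ≈ 0.0666667.

E[X] = 1946195068359375 · (1/15)^{14} = 1/15 ≈ 0.0666667.


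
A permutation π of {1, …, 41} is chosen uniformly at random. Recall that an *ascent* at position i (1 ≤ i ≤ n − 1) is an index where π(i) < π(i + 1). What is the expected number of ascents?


Write X = Σ X_I over i = 1, …, 40, with X_I the indicator of one ascent.
There are 40 indicators.
For each fixed i, the pair (π(i), π(i+1)) is a uniformly random ordered pair of distinct values from {1, …, 41}; by symmetry P[π(i) < π(i+1)] = 1/2.
By linearity: E[X] = 40 · (1/2) = (41 − 1) · (1/2) = 20 ≈ 20.00000.

E[X] = 20 = 20.00000.


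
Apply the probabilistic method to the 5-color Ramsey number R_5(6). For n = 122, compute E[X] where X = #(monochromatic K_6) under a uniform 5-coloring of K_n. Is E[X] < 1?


E[X] = C(122, 6) · 5^{1 − 15} = 4042116078 · 5^{−14} = 4042116078/6103515625.
As a reduced fraction: E[X] = 4042116078/6103515625 ≈ 0.662.
Is E[X] < 1? YES.
Since E[X] < 1, there exists a 5-coloring of K_{122} with no monochromatic K_6; hence R_5(6) > 122.

E[X] = 4042116078/6103515625 ≈ 0.662; E[X] < 1, so R_5(6) > 122.


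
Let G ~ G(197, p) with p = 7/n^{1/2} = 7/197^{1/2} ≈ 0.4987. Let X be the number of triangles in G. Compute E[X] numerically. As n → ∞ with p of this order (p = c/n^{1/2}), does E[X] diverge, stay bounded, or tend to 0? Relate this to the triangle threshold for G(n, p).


Number of potential triangles: C(197, 3) = 1254890.
Each occurs with probability p³ ≈ (0.4987)³ ≈ 1.240494e-01.
By linearity: E[X] = C(197, 3)·p³ ≈ 1254890 · 1.240494e-01 ≈ 155668.3920.
Since α = 1/2 < 1, p = c/n^{1/2} ≫ 1/n is above the triangle threshold p ~ 1/n. Asymptotically E[X] ~ (c³/6)·n^{3(1−α)} = (7³/6)·n^{1.5} → ∞; triangles are abundant w.h.p.

E[X] ≈ 155668.3920; in regime p = Θ(1/n^{1/2}) E[X] diverges (above the triangle threshold p ~ 1/n).


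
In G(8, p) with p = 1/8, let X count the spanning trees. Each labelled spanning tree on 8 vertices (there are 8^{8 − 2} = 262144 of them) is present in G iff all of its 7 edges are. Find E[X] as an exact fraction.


K_8 has 8^{8 − 2} = 262144 labelled spanning trees.
For each such spanning tree H, let X_H = 1 if all 7 edges of H are present in G. Then P[X_H = 1] = p^{7} = (1/8)^{7} = 1/2097152.
Summing the indicators: E[X] = Σ_H E[X_H] = 262144 · p^{7} = 262144 · 1/2097152 = 1/8.
Numerically: E[X] ≈ 0.125.

E[X] = 262144 · (1/8)^{7} = 1/8 ≈ 0.125.


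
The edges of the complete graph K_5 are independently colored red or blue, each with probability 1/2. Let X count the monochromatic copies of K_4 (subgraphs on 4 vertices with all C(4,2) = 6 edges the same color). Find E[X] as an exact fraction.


Let X = Σ_S X_S over the C(5, 4) = 5 subsets S of size 4, where X_S = 1 if the K_4 on S is monochromatic.
For a fixed S, the K_4 on S has C(4, 2) = 6 edges. P[all 6 edges red] = (1/2)^6, and likewise for blue, so P[monochromatic] = 2·(1/2)^6 = 2^{1 − 6} = 1/32.
Summing: E[X] = C(5, 4) · 2^{1 − 6} = 5 · 1/32 = 5/32.
Numerically: E[X] ≈ 0.156.

E[X] = C(5,4)·2^(1−C(4,2)) = 5/32 ≈ 0.156.


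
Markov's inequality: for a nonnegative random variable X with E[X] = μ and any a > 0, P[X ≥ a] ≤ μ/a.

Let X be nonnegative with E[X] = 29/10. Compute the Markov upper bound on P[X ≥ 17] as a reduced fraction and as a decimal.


μ = E[X] = 29/10, a = 17.
Markov: P[X ≥ 17] ≤ μ/a = (29/10)/17 = 29/170.
Numerically: ≈ 0.1706.
(Since a = 17 > μ = 2.9000, the bound 29/170 is < 1 and informative.)

P[X ≥ 17] ≤ 29/170 ≈ 0.1706.


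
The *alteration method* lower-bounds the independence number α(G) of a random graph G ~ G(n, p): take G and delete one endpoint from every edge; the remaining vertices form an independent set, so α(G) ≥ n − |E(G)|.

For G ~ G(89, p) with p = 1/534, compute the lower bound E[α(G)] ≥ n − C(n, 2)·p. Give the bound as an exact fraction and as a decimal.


E[|E(G)|] = C(89, 2)·p = 3916 · (1/534) = 22/3.
E[α(G)] ≥ n − E[|E(G)|] = 89 − 22/3 = 245/3.
Numerically: ≈ 81.667.
(This is only a lower bound; the true E[α(G)] may be larger.)

E[α(G)] ≥ 245/3 ≈ 81.667.


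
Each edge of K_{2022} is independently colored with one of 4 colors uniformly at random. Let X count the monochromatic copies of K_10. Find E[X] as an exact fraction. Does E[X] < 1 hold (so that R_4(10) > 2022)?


E[X] = C(2022, 10) · 4^{1 − 45} = 307870445231474093395937796 · 4^{−44} = 307870445231474093395937796/309485009821345068724781056.
As a reduced fraction: E[X] = 76967611307868523348984449/77371252455336267181195264 ≈ 0.9947831.
Is E[X] < 1? YES.
Since E[X] < 1, there exists a 4-coloring of K_{2022} with no monochromatic K_10; hence R_4(10) > 2022.

E[X] = 76967611307868523348984449/77371252455336267181195264 ≈ 0.9947831; E[X] < 1, so R_4(10) > 2022.


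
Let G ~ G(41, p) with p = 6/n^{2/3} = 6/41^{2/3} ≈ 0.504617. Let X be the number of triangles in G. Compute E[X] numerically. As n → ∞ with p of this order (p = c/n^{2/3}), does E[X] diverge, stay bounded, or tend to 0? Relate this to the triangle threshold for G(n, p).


Number of potential triangles: C(41, 3) = 10660.
Each occurs with probability p³ ≈ (0.504617)³ ≈ 1.28494943e-01.
By linearity: E[X] = C(41, 3)·p³ ≈ 10660 · 1.28494943e-01 ≈ 1369.756098.
Since α = 2/3 < 1, p = c/n^{2/3} ≫ 1/n is above the triangle threshold p ~ 1/n. Asymptotically E[X] ~ (c³/6)·n^{3(1−α)} = (6³/6)·n^{1} → ∞; triangles are abundant w.h.p.

E[X] ≈ 1369.756098; in regime p = Θ(1/n^{2/3}) E[X] diverges (above the triangle threshold p ~ 1/n).


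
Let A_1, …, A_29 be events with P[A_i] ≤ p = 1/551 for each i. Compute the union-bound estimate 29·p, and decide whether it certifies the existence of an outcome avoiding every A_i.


Union bound: P[∪_{i=1}^{29} A_i] ≤ Σ_i P[A_i] ≤ 29·p = 29·(1/551) = 1/19.
Numerically: 1/19 ≈ 0.05263.
Is 1/19 < 1? YES.
Since P[∪ A_i] ≤ 1/19 < 1, the complement has P[∩ A_i^c] ≥ 1 − 1/19 = 18/19 > 0, so some outcome avoids every A_i.

29·p = 1/19 ≈ 0.05263; existence CERTIFIED by the union bound.


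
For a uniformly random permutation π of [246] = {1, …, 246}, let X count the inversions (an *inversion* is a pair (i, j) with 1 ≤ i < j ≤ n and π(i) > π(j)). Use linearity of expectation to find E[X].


Write X = Σ X_I over the C(246, 2) = 30135 pairs i < j, with X_I the indicator of one inversion.
There are 30135 indicators.
For each fixed pair i < j, the values π(i) and π(j) are two distinct elements of {1, …, 246} in uniformly random order; by symmetry P[π(i) > π(j)] = 1/2.
By linearity: E[X] = 30135 · (1/2) = C(246, 2) · (1/2) = 30135/2 = 30135/2 ≈ 15067.5000.

E[X] = 30135/2 = 15067.5000.


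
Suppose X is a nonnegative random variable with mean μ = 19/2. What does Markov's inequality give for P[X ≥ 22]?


μ = E[X] = 19/2, a = 22.
Markov: P[X ≥ 22] ≤ μ/a = (19/2)/22 = 19/44.
Numerically: ≈ 0.4318.
(Since a = 22 > μ = 9.5000, the bound 19/44 is < 1 and informative.)

P[X ≥ 22] ≤ 19/44 ≈ 0.4318.


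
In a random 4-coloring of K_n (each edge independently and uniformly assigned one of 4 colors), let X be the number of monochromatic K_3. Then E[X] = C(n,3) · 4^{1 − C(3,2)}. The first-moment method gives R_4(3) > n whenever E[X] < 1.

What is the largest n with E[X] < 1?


We need C(n, 3) · 4^{1 − 3} < 1, i.e. C(n, 3) < 4^{3 − 1} = 16.
Check values of n near the boundary:
  n = 3: C(3, 3) = 1; 1 < 16? YES
  n = 4: C(4, 3) = 4; 4 < 16? YES
  n = 5: C(5, 3) = 10; 10 < 16? YES
  n = 6: C(6, 3) = 20; 20 < 16? NO
  n = 7: C(7, 3) = 35; 35 < 16? NO
  n = 8: C(8, 3) = 56; 56 < 16? NO
The largest n with C(n, 3) < 16 is n = 5 (where E[X] = 5/8 ≈ 0.6250000). Hence R_4(3) > 5, i.e. R_4(3) ≥ 6.

Largest n = 5; hence R_4(3) > 5.


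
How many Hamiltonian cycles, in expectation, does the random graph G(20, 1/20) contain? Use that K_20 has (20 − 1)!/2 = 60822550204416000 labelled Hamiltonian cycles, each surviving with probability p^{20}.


K_20 has (20 − 1)!/2 = 60822550204416000 labelled Hamiltonian cycles.
For each such Hamiltonian cycle H, let X_H = 1 if all 20 edges of H are present in G. Then P[X_H = 1] = p^{20} = (1/20)^{20} = 1/104857600000000000000000000.
Summing the indicators: E[X] = Σ_H E[X_H] = 60822550204416000 · p^{20} = 60822550204416000 · 1/104857600000000000000000000 = 14849255421/25600000000000000000.
Numerically: E[X] ≈ 5.80049e-10.

E[X] = 60822550204416000 · (1/20)^{20} = 14849255421/25600000000000000000 ≈ 5.80049e-10.
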